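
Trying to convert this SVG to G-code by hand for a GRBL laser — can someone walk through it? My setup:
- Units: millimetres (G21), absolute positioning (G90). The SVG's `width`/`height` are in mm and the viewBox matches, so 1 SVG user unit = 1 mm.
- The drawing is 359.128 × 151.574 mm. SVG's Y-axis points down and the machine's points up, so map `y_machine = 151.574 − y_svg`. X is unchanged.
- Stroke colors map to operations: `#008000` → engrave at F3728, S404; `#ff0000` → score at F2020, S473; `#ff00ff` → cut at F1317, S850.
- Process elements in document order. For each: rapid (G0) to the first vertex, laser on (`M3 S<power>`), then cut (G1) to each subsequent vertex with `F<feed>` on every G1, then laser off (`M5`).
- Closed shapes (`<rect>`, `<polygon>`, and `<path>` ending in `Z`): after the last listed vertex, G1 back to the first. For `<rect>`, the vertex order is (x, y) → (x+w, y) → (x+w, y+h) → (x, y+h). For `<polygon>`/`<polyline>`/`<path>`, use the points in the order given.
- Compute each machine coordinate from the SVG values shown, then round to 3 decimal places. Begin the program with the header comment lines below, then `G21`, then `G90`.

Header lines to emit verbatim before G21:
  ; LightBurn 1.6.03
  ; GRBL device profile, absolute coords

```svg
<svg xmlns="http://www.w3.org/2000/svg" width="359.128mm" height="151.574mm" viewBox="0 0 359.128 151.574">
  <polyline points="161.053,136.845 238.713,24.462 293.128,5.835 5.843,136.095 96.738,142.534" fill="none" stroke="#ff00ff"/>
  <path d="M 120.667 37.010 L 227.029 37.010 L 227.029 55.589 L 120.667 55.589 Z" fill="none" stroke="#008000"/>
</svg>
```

; LightBurn 1.6.03
; GRBL device profile, absolute coords
G21
G90
G0 X161.053 Y14.729
M3 S850
G1 X238.713 Y127.112 F1317
G1 X293.128 Y145.739 F1317
G1 X5.843 Y15.479 F1317
G1 X96.738 Y9.040 F1317
M5
G0 X120.667 Y114.564
M3 S404
G1 X227.029 Y114.564 F3728
G1 X227.029 Y95.985 F3728
G1 X120.667 Y95.985 F3728
G1 X120.667 Y114.564 F3728
M5

Since the viewBox matches the mm dimensions, user units are millimetres directly. The only transform is the Y-flip y_m = 151.574 − y_svg.

Shape 1 is a open polyline drawn with `<polyline>`. Its stroke #ff00ff means cut at S850, F1317. After flipping Y the toolpath is (161.053,14.729) → (238.713,127.112) → (293.128,145.739) → (5.843,15.479) → (96.738,9.040).

Shape 2 is a rectangle drawn with `<path>`. Its stroke #008000 means engrave at S404, F3728. After flipping Y the toolpath is (120.667,114.564) → (227.029,114.564) → (227.029,95.985) → (120.667,95.985) → (120.667,114.564), returning to the start.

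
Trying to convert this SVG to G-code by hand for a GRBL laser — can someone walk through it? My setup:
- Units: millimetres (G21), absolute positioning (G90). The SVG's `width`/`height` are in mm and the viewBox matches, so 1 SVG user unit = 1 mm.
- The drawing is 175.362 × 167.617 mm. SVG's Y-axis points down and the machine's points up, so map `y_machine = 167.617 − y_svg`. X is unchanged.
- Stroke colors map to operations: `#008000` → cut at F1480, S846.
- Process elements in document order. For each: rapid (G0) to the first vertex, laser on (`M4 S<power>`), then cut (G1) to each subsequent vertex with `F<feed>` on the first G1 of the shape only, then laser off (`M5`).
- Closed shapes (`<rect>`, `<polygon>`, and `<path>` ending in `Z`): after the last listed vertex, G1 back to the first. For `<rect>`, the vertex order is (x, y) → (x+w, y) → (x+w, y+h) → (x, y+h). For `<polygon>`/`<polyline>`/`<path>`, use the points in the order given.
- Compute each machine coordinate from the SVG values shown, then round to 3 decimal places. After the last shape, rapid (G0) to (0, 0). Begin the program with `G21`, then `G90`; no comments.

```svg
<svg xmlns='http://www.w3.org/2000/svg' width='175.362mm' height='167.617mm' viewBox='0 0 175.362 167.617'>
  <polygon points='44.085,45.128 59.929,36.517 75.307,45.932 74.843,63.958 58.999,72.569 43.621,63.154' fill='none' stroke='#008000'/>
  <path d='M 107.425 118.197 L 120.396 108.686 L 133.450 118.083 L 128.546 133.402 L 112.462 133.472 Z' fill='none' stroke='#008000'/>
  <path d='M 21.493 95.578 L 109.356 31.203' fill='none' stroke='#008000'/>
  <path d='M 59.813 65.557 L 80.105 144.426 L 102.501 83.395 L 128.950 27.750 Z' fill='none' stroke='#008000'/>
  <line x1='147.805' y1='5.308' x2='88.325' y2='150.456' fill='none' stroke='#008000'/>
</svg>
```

G21
G90
G0 X44.085 Y122.489
M4 S846
G1 X59.929 Y131.100 F1480
G1 X75.307 Y121.685
G1 X74.843 Y103.659
G1 X58.999 Y95.048
G1 X43.621 Y104.463
G1 X44.085 Y122.489
M5
G0 X107.425 Y49.420
M4 S846
G1 X120.396 Y58.931 F1480
G1 X133.450 Y49.534
G1 X128.546 Y34.215
G1 X112.462 Y34.145
G1 X107.425 Y49.420
M5
G0 X21.493 Y72.039
M4 S846
G1 X109.356 Y136.414 F1480
M5
G0 X59.813 Y102.060
M4 S846
G1 X80.105 Y23.191 F1480
G1 X102.501 Y84.222
G1 X128.950 Y139.867
G1 X59.813 Y102.060
M5
G0 X147.805 Y162.309
M4 S846
G1 X88.325 Y17.161 F1480
M5
G0 X0.000 Y0.000

viewBox `0 0 175.362 167.617` with mm width/height → 1 unit = 1 mm. Flip: y_m = 167.617 − y_svg.

**Shape 1** — `<polygon>` regular polygon, stroke `#008000` → cut (S846, F1480). Machine vertices: (44.085,122.489) → (59.929,131.100) → (75.307,121.685) → (74.843,103.659) → (58.999,95.048) → (43.621,104.463) → (44.085,122.489). Closed: final G1 returns to the first vertex.

**Shape 2** — `<path>` regular polygon, stroke `#008000` → cut (S846, F1480). Machine vertices: (107.425,49.420) → (120.396,58.931) → (133.450,49.534) → (128.546,34.215) → (112.462,34.145) → (107.425,49.420). Closed: final G1 returns to the first vertex.

**Shape 3** — `<path>` line segment, stroke `#008000` → cut (S846, F1480). Machine vertices: (21.493,72.039) → (109.356,136.414). Open path.

**Shape 4** — `<path>` closed polygon, stroke `#008000` → cut (S846, F1480). Machine vertices: (59.813,102.060) → (80.105,23.191) → (102.501,84.222) → (128.950,139.867) → (59.813,102.060). Closed: final G1 returns to the first vertex.

**Shape 5** — `<line>` line segment, stroke `#008000` → cut (S846, F1480). Machine vertices: (147.805,162.309) → (88.325,17.161). Open path.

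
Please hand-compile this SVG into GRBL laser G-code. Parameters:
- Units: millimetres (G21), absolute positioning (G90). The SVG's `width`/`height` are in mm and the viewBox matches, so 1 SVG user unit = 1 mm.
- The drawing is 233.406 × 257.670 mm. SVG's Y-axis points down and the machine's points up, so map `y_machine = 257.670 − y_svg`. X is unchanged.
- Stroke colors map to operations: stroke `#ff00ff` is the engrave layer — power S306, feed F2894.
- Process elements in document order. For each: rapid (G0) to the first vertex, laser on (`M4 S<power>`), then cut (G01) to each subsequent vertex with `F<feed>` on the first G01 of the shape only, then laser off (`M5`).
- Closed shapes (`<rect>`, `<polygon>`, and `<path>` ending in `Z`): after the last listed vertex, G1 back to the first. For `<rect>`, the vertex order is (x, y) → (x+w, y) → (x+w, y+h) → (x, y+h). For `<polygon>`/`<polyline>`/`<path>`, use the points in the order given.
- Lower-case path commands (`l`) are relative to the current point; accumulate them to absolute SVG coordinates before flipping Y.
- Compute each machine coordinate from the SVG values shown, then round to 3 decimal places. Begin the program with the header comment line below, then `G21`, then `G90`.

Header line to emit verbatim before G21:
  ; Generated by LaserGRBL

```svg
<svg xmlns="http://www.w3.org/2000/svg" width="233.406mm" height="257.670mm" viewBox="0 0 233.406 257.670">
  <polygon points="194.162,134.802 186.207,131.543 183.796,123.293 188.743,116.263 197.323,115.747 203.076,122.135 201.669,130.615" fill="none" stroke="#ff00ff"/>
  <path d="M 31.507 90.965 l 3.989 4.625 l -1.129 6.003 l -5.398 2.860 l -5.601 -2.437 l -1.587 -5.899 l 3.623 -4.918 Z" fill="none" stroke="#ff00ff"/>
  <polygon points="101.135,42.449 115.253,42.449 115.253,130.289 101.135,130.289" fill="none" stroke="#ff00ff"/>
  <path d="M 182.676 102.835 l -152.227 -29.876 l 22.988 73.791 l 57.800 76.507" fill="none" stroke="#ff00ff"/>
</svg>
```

Since the viewBox matches the mm dimensions, user units are millimetres directly. The only transform is the Y-flip y_m = 257.670 − y_svg.

Shape 1 is a regular polygon drawn with `<polygon>`. Its stroke #ff00ff means engrave at S306, F2894. After flipping Y the toolpath is (194.162,122.868) → (186.207,126.127) → (183.796,134.377) → (188.743,141.407) → (197.323,141.923) → (203.076,135.535) → (201.669,127.055) → (194.162,122.868), returning to the start.

Shape 2 is a regular polygon drawn with `<path>`. Its stroke #ff00ff means engrave at S306, F2894. After flipping Y the toolpath is (31.507,166.705) → (35.496,162.080) → (34.367,156.077) → (28.969,153.217) → (23.368,155.654) → (21.781,161.553) → (25.404,166.471) → (31.507,166.705), returning to the start.

Shape 3 is a rectangle drawn with `<polygon>`. Its stroke #ff00ff means engrave at S306, F2894. After flipping Y the toolpath is (101.135,215.221) → (115.253,215.221) → (115.253,127.381) → (101.135,127.381) → (101.135,215.221), returning to the start.

Shape 4 is a open polyline drawn with `<path>`. Its stroke #ff00ff means engrave at S306, F2894. After flipping Y the toolpath is (182.676,154.835) → (30.449,184.711) → (53.437,110.920) → (111.237,34.413).

; Generated by LaserGRBL
G21
G90
G0 X194.162 Y122.868
M4 S306
G01 X186.207 Y126.127 F2894
G01 X183.796 Y134.377
G01 X188.743 Y141.407
G01 X197.323 Y141.923
G01 X203.076 Y135.535
G01 X201.669 Y127.055
G01 X194.162 Y122.868
M5
G0 X31.507 Y166.705
M4 S306
G01 X35.496 Y162.080 F2894
G01 X34.367 Y156.077
G01 X28.969 Y153.217
G01 X23.368 Y155.654
G01 X21.781 Y161.553
G01 X25.404 Y166.471
G01 X31.507 Y166.705
M5
G0 X101.135 Y215.221
M4 S306
G01 X115.253 Y215.221 F2894
G01 X115.253 Y127.381
G01 X101.135 Y127.381
G01 X101.135 Y215.221
M5
G0 X182.676 Y154.835
M4 S306
G01 X30.449 Y184.711 F2894
G01 X53.437 Y110.920
G01 X111.237 Y34.413
M5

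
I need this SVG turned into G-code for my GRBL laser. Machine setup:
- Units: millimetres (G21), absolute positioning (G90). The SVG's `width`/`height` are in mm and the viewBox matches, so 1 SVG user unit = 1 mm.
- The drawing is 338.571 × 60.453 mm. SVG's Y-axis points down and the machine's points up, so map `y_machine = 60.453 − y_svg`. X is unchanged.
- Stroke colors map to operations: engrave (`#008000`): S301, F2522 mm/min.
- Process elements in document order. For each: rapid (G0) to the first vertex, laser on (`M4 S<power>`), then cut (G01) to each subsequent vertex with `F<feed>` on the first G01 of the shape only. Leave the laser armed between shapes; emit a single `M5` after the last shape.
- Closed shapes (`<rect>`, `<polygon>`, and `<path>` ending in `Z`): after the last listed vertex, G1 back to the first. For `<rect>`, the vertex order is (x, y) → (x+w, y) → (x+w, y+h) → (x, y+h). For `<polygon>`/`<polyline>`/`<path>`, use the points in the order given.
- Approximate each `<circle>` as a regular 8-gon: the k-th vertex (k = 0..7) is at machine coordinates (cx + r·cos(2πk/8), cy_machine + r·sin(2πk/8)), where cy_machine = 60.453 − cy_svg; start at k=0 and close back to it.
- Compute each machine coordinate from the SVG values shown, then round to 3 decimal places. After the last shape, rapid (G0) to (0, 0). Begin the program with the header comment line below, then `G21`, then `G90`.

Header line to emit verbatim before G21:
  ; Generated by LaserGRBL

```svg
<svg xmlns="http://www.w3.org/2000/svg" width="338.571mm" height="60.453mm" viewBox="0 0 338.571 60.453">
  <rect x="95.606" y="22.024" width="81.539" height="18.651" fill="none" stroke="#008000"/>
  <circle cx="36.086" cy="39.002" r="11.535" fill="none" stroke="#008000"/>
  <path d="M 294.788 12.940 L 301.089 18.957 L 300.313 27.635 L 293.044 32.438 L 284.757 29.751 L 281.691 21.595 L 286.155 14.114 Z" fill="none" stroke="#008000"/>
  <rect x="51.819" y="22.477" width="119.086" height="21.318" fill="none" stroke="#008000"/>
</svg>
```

; Generated by LaserGRBL
G21
G90
G0 X95.606 Y38.429
M4 S301
G01 X177.145 Y38.429 F2522
G01 X177.145 Y19.778
G01 X95.606 Y19.778
G01 X95.606 Y38.429
G0 X47.621 Y21.451
M4 S301
G01 X44.242 Y29.607 F2522
G01 X36.086 Y32.986
G01 X27.930 Y29.607
G01 X24.551 Y21.451
G01 X27.930 Y13.295
G01 X36.086 Y9.916
G01 X44.242 Y13.295
G01 X47.621 Y21.451
G0 X294.788 Y47.513
M4 S301
G01 X301.089 Y41.496 F2522
G01 X300.313 Y32.818
G01 X293.044 Y28.015
G01 X284.757 Y30.702
G01 X281.691 Y38.858
G01 X286.155 Y46.339
G01 X294.788 Y47.513
G0 X51.819 Y37.976
M4 S301
G01 X170.905 Y37.976 F2522
G01 X170.905 Y16.658
G01 X51.819 Y16.658
G01 X51.819 Y37.976
M5
G0 X0.000 Y0.000

1 u = 1 mm; y_m = 60.453 − y.

[1] `<rect>` rectangle, #008000→engrave S301 F2522: (95.606,38.429) → (177.145,38.429) → (177.145,19.778) → (95.606,19.778) → (95.606,38.429) (closed)

[2] `<circle>` circle, #008000→engrave S301 F2522: (47.621,21.451) → (44.242,29.607) → (36.086,32.986) → (27.930,29.607) → (24.551,21.451) → (27.930,13.295) → (36.086,9.916) → (44.242,13.295) → (47.621,21.451) (closed)

[3] `<path>` regular polygon, #008000→engrave S301 F2522: (294.788,47.513) → (301.089,41.496) → (300.313,32.818) → (293.044,28.015) → (284.757,30.702) → (281.691,38.858) → (286.155,46.339) → (294.788,47.513) (closed)

[4] `<rect>` rectangle, #008000→engrave S301 F2522: (51.819,37.976) → (170.905,37.976) → (170.905,16.658) → (51.819,16.658) → (51.819,37.976) (closed)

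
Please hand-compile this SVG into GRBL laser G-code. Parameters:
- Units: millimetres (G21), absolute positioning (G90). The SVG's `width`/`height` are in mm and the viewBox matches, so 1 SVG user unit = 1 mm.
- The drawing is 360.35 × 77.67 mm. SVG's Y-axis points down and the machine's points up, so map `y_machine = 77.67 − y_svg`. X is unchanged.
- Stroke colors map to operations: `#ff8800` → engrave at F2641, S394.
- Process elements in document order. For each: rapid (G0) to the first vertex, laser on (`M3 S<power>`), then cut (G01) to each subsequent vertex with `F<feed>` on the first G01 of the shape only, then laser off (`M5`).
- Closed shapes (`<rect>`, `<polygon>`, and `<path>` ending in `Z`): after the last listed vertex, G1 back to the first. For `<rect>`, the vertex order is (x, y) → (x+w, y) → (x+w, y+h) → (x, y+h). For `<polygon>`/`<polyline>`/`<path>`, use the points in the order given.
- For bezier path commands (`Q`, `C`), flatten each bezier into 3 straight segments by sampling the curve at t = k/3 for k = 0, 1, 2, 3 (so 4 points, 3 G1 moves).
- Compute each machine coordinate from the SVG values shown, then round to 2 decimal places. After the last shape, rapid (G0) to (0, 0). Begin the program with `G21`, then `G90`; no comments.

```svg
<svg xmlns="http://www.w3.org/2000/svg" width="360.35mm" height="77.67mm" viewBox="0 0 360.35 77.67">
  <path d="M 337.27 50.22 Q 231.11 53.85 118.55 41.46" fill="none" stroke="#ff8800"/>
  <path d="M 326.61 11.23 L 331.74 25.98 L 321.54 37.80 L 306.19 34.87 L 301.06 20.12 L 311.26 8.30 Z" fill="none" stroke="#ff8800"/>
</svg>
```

G21
G90
G0 X337.27 Y27.45
M3 S394
G01 X265.79 Y26.81 F2641
G01 X192.88 Y29.73
G01 X118.55 Y36.21
M5
G0 X326.61 Y66.44
M3 S394
G01 X331.74 Y51.69 F2641
G01 X321.54 Y39.87
G01 X306.19 Y42.80
G01 X301.06 Y57.55
G01 X311.26 Y69.37
G01 X326.61 Y66.44
M5
G0 X0.00 Y0.00

1 u = 1 mm; y_m = 77.67 − y.

[1] `<path>` quadratic bezier, #ff8800→engrave S394 F2641: (337.27,27.45) → (265.79,26.81) → (192.88,29.73) → (118.55,36.21)

[2] `<path>` regular polygon, #ff8800→engrave S394 F2641: (326.61,66.44) → (331.74,51.69) → (321.54,39.87) → (306.19,42.80) → (301.06,57.55) → (311.26,69.37) → (326.61,66.44) (closed)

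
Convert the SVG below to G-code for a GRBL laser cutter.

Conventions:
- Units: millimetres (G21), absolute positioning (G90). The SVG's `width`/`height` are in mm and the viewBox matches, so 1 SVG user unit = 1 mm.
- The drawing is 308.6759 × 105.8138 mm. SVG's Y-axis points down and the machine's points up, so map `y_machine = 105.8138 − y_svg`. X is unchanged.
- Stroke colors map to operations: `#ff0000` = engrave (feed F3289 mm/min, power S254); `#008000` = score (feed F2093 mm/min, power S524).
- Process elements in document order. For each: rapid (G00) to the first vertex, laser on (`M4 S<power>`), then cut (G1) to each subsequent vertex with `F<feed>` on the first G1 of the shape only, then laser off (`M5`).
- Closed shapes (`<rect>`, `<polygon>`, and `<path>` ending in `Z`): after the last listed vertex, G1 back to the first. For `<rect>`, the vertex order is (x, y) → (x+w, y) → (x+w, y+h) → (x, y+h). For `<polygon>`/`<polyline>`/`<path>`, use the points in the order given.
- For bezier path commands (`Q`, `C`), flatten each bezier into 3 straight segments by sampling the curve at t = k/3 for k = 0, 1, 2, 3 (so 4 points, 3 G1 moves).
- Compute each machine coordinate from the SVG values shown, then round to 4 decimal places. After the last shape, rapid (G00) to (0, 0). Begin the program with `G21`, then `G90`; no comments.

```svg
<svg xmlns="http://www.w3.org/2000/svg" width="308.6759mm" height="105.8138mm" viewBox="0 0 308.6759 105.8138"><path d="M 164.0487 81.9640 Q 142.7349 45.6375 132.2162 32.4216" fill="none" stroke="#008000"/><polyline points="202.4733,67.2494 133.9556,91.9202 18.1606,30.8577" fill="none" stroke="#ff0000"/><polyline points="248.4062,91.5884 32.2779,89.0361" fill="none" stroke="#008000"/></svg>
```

G21
G90
G00 X164.0487 Y23.8498
M4 S524
G1 X151.0390 Y45.4996 F2093
G1 X140.4281 Y62.0138
G1 X132.2162 Y73.3922
M5
G00 X202.4733 Y38.5644
M4 S254
G1 X133.9556 Y13.8936 F3289
G1 X18.1606 Y74.9561
M5
G00 X248.4062 Y14.2254
M4 S524
G1 X32.2779 Y16.7777 F2093
M5
G00 X0.0000 Y0.0000

1 u = 1 mm; y_m = 105.8138 − y.

[1] `<path>` quadratic bezier, #008000→score S524 F2093: (164.0487,23.8498) → (151.0390,45.4996) → (140.4281,62.0138) → (132.2162,73.3922)

[2] `<polyline>` open polyline, #ff0000→engrave S254 F3289: (202.4733,38.5644) → (133.9556,13.8936) → (18.1606,74.9561)

[3] `<polyline>` line segment, #008000→score S524 F2093: (248.4062,14.2254) → (32.2779,16.7777)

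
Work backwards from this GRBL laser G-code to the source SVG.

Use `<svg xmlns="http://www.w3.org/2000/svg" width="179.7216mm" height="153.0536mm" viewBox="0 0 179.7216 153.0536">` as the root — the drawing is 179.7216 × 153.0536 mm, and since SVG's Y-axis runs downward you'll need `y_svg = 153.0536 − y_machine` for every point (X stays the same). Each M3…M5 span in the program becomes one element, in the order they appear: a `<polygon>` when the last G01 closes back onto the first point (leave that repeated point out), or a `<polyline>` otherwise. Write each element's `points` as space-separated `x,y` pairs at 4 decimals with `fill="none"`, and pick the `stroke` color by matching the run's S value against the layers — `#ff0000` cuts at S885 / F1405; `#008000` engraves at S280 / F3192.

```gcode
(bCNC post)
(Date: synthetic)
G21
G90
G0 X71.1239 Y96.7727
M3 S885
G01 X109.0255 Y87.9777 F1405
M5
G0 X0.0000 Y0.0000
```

<svg xmlns="http://www.w3.org/2000/svg" width="179.7216mm" height="153.0536mm" viewBox="0 0 179.7216 153.0536">
  <polyline points="71.1239,56.2809 109.0255,65.0759" fill="none" stroke="#ff0000"/>
</svg>

Machine Y-up, SVG Y-down with viewBox height 153.0536, so y_svg = 153.0536 − y_machine; X carries over. Every run uses S885, so all elements get stroke `#ff0000` (cut).

Run 1: The run is open, so emit a `<polyline>` with points (Y-flipped): 71.1239,56.2809 109.0255,65.0759.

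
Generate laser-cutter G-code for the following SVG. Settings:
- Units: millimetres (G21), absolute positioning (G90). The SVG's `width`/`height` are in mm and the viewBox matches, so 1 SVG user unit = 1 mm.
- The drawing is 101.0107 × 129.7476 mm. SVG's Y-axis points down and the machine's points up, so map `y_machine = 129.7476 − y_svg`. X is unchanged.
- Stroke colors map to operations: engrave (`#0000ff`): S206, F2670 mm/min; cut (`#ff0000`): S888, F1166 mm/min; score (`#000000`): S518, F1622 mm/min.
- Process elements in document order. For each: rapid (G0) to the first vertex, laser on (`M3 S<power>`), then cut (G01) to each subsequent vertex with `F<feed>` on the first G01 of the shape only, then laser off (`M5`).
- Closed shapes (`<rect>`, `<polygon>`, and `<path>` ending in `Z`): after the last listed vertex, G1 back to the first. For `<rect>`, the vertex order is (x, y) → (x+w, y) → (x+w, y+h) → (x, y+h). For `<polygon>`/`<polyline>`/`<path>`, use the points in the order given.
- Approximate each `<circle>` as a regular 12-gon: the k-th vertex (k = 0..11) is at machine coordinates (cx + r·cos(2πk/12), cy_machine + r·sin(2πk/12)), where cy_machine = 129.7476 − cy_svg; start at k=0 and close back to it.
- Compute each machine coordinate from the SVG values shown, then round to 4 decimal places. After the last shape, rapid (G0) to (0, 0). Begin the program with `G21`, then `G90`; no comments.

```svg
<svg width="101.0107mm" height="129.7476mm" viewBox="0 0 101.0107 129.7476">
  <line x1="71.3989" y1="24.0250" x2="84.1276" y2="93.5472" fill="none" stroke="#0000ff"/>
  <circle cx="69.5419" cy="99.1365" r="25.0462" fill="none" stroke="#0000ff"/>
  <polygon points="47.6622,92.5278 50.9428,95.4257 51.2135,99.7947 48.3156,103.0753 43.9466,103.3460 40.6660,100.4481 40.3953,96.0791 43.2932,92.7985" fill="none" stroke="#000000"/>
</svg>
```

1 u = 1 mm; y_m = 129.7476 − y.

[1] `<line>` line segment, #0000ff→engrave S206 F2670: (71.3989,105.7226) → (84.1276,36.2004)

[2] `<circle>` circle, #0000ff→engrave S206 F2670: (94.5881,30.6111) → (91.2325,43.1342) → (82.0650,52.3017) → (69.5419,55.6573) → (57.0188,52.3017) → (47.8513,43.1342) → (44.4957,30.6111) → (47.8513,18.0880) → (57.0188,8.9205) → (69.5419,5.5649) → (82.0650,8.9205) → (91.2325,18.0880) → (94.5881,30.6111) (closed)

[3] `<polygon>` regular polygon, #000000→score S518 F1622: (47.6622,37.2198) → (50.9428,34.3219) → (51.2135,29.9529) → (48.3156,26.6723) → (43.9466,26.4016) → (40.6660,29.2995) → (40.3953,33.6685) → (43.2932,36.9491) → (47.6622,37.2198) (closed)

G21
G90
G0 X71.3989 Y105.7226
M3 S206
G01 X84.1276 Y36.2004 F2670
M5
G0 X94.5881 Y30.6111
M3 S206
G01 X91.2325 Y43.1342 F2670
G01 X82.0650 Y52.3017
G01 X69.5419 Y55.6573
G01 X57.0188 Y52.3017
G01 X47.8513 Y43.1342
G01 X44.4957 Y30.6111
G01 X47.8513 Y18.0880
G01 X57.0188 Y8.9205
G01 X69.5419 Y5.5649
G01 X82.0650 Y8.9205
G01 X91.2325 Y18.0880
G01 X94.5881 Y30.6111
M5
G0 X47.6622 Y37.2198
M3 S518
G01 X50.9428 Y34.3219 F1622
G01 X51.2135 Y29.9529
G01 X48.3156 Y26.6723
G01 X43.9466 Y26.4016
G01 X40.6660 Y29.2995
G01 X40.3953 Y33.6685
G01 X43.2932 Y36.9491
G01 X47.6622 Y37.2198
M5
G0 X0.0000 Y0.0000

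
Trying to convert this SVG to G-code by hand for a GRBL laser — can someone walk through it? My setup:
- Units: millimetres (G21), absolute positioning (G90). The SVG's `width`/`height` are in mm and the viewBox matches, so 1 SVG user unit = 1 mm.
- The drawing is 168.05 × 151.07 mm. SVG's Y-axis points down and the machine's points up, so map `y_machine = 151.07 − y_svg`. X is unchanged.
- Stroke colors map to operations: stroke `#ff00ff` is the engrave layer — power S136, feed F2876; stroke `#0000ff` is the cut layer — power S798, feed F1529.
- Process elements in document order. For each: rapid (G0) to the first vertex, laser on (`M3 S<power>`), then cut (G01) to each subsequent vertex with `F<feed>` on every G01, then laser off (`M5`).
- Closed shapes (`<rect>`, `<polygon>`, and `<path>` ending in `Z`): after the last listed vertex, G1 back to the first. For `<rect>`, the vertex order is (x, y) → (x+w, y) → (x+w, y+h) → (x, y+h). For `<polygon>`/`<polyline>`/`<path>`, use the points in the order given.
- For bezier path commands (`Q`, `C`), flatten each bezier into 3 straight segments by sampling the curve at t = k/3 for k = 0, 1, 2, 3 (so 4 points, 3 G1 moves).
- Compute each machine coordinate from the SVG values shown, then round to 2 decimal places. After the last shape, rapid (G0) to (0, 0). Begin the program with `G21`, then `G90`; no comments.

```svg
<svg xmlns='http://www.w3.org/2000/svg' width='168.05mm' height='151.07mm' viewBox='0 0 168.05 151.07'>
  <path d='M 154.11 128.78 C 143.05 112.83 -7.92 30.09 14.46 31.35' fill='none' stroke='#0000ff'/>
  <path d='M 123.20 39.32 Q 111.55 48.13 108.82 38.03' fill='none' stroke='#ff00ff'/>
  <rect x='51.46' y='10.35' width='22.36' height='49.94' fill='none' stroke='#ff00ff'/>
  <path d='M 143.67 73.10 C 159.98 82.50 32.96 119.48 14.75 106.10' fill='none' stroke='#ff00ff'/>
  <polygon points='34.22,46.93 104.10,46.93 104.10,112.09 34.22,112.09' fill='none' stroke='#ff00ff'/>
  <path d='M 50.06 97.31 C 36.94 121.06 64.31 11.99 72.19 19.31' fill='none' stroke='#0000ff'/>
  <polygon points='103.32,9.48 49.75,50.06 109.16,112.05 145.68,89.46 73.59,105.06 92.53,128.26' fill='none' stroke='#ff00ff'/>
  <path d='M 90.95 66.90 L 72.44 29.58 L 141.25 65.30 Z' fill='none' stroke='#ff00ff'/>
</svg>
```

G21
G90
G0 X154.11 Y22.29
M3 S798
G01 X108.02 Y54.92 F1529
G01 X38.26 Y98.56 F1529
G01 X14.46 Y119.72 F1529
M5
G0 X123.20 Y111.75
M3 S136
G01 X116.42 Y107.98 F2876
G01 X111.63 Y108.41 F2876
G01 X108.82 Y113.04 F2876
M5
G0 X51.46 Y140.72
M3 S136
G01 X73.82 Y140.72 F2876
G01 X73.82 Y90.78 F2876
G01 X51.46 Y90.78 F2876
G01 X51.46 Y140.72 F2876
M5
G0 X143.67 Y77.97
M3 S136
G01 X121.54 Y62.26 F2876
G01 X59.89 Y45.49 F2876
G01 X14.75 Y44.97 F2876
M5
G0 X34.22 Y104.14
M3 S136
G01 X104.10 Y104.14 F2876
G01 X104.10 Y38.98 F2876
G01 X34.22 Y38.98 F2876
G01 X34.22 Y104.14 F2876
M5
G0 X50.06 Y53.76
M3 S798
G01 X48.22 Y65.05 F1529
G01 X60.03 Y109.51 F1529
G01 X72.19 Y131.76 F1529
M5
G0 X103.32 Y141.59
M3 S136
G01 X49.75 Y101.01 F2876
G01 X109.16 Y39.02 F2876
G01 X145.68 Y61.61 F2876
G01 X73.59 Y46.01 F2876
G01 X92.53 Y22.81 F2876
G01 X103.32 Y141.59 F2876
M5
G0 X90.95 Y84.17
M3 S136
G01 X72.44 Y121.49 F2876
G01 X141.25 Y85.77 F2876
G01 X90.95 Y84.17 F2876
M5
G0 X0.00 Y0.00

Since the viewBox matches the mm dimensions, user units are millimetres directly. The only transform is the Y-flip y_m = 151.07 − y_svg.

Shape 1 is a cubic bezier drawn with `<path>`. Its stroke #0000ff means cut at S798, F1529. After flipping Y the toolpath is (154.11,22.29) → (108.02,54.92) → (38.26,98.56) → (14.46,119.72).

Shape 2 is a quadratic bezier drawn with `<path>`. Its stroke #ff00ff means engrave at S136, F2876. After flipping Y the toolpath is (123.20,111.75) → (116.42,107.98) → (111.63,108.41) → (108.82,113.04).

Shape 3 is a rectangle drawn with `<rect>`. Its stroke #ff00ff means engrave at S136, F2876. After flipping Y the toolpath is (51.46,140.72) → (73.82,140.72) → (73.82,90.78) → (51.46,90.78) → (51.46,140.72), returning to the start.

Shape 4 is a cubic bezier drawn with `<path>`. Its stroke #ff00ff means engrave at S136, F2876. After flipping Y the toolpath is (143.67,77.97) → (121.54,62.26) → (59.89,45.49) → (14.75,44.97).

Shape 5 is a rectangle drawn with `<polygon>`. Its stroke #ff00ff means engrave at S136, F2876. After flipping Y the toolpath is (34.22,104.14) → (104.10,104.14) → (104.10,38.98) → (34.22,38.98) → (34.22,104.14), returning to the start.

Shape 6 is a cubic bezier drawn with `<path>`. Its stroke #0000ff means cut at S798, F1529. After flipping Y the toolpath is (50.06,53.76) → (48.22,65.05) → (60.03,109.51) → (72.19,131.76).

Shape 7 is a closed polygon drawn with `<polygon>`. Its stroke #ff00ff means engrave at S136, F2876. After flipping Y the toolpath is (103.32,141.59) → (49.75,101.01) → (109.16,39.02) → (145.68,61.61) → (73.59,46.01) → (92.53,22.81) → (103.32,141.59), returning to the start.

Shape 8 is a closed polygon drawn with `<path>`. Its stroke #ff00ff means engrave at S136, F2876. After flipping Y the toolpath is (90.95,84.17) → (72.44,121.49) → (141.25,85.77) → (90.95,84.17), returning to the start.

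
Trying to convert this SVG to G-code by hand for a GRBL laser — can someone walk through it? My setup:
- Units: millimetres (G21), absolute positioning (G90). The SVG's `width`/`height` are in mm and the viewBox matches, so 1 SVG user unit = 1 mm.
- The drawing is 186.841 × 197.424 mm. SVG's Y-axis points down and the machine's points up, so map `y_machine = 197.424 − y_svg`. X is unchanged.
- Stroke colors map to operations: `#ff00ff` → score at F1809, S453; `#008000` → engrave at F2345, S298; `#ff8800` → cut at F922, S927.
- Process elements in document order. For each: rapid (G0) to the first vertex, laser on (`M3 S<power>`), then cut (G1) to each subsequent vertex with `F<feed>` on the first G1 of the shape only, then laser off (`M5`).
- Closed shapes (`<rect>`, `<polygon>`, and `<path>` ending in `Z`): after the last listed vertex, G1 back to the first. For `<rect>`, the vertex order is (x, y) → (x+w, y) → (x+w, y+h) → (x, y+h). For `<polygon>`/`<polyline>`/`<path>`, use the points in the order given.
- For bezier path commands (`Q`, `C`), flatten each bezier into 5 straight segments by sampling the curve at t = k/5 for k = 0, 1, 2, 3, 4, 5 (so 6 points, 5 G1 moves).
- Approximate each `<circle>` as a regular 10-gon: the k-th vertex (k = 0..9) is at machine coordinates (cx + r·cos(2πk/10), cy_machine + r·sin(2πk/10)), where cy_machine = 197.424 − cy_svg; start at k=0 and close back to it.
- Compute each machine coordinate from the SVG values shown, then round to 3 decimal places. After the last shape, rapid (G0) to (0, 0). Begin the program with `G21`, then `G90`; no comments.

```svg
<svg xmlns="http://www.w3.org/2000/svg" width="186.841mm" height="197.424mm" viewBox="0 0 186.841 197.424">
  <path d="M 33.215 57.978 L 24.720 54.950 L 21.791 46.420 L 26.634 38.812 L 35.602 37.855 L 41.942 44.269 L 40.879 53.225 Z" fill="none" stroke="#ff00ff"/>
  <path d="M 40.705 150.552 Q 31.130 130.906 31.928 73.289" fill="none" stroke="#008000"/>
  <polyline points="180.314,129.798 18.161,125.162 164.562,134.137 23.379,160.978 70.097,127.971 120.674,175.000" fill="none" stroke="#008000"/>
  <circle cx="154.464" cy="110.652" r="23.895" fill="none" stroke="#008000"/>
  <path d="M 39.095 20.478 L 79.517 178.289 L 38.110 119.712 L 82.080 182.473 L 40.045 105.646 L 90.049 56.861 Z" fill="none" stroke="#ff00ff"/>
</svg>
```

1 u = 1 mm; y_m = 197.424 − y.

[1] `<path>` regular polygon, #ff00ff→score S453 F1809: (33.215,139.446) → (24.720,142.474) → (21.791,151.004) → (26.634,158.612) → (35.602,159.569) → (41.942,153.155) → (40.879,144.199) → (33.215,139.446) (closed)

[2] `<path>` quadratic bezier, #008000→engrave S298 F2345: (40.705,46.872) → (37.290,56.249) → (34.705,68.664) → (32.949,84.117) → (32.024,102.607) → (31.928,124.135)

[3] `<polyline>` open polyline, #008000→engrave S298 F2345: (180.314,67.626) → (18.161,72.262) → (164.562,63.287) → (23.379,36.446) → (70.097,69.453) → (120.674,22.424)

[4] `<circle>` circle, #008000→engrave S298 F2345: (178.359,86.772) → (173.795,100.817) → (161.848,109.497) → (147.080,109.497) → (135.133,100.817) → (130.569,86.772) → (135.133,72.727) → (147.080,64.047) → (161.848,64.047) → (173.795,72.727) → (178.359,86.772) (closed)

[5] `<path>` closed polygon, #ff00ff→score S453 F1809: (39.095,176.946) → (79.517,19.135) → (38.110,77.712) → (82.080,14.951) → (40.045,91.778) → (90.049,140.563) → (39.095,176.946) (closed)

G21
G90
G0 X33.215 Y139.446
M3 S453
G1 X24.720 Y142.474 F1809
G1 X21.791 Y151.004
G1 X26.634 Y158.612
G1 X35.602 Y159.569
G1 X41.942 Y153.155
G1 X40.879 Y144.199
G1 X33.215 Y139.446
M5
G0 X40.705 Y46.872
M3 S298
G1 X37.290 Y56.249 F2345
G1 X34.705 Y68.664
G1 X32.949 Y84.117
G1 X32.024 Y102.607
G1 X31.928 Y124.135
M5
G0 X180.314 Y67.626
M3 S298
G1 X18.161 Y72.262 F2345
G1 X164.562 Y63.287
G1 X23.379 Y36.446
G1 X70.097 Y69.453
G1 X120.674 Y22.424
M5
G0 X178.359 Y86.772
M3 S298
G1 X173.795 Y100.817 F2345
G1 X161.848 Y109.497
G1 X147.080 Y109.497
G1 X135.133 Y100.817
G1 X130.569 Y86.772
G1 X135.133 Y72.727
G1 X147.080 Y64.047
G1 X161.848 Y64.047
G1 X173.795 Y72.727
G1 X178.359 Y86.772
M5
G0 X39.095 Y176.946
M3 S453
G1 X79.517 Y19.135 F1809
G1 X38.110 Y77.712
G1 X82.080 Y14.951
G1 X40.045 Y91.778
G1 X90.049 Y140.563
G1 X39.095 Y176.946
M5
G0 X0.000 Y0.000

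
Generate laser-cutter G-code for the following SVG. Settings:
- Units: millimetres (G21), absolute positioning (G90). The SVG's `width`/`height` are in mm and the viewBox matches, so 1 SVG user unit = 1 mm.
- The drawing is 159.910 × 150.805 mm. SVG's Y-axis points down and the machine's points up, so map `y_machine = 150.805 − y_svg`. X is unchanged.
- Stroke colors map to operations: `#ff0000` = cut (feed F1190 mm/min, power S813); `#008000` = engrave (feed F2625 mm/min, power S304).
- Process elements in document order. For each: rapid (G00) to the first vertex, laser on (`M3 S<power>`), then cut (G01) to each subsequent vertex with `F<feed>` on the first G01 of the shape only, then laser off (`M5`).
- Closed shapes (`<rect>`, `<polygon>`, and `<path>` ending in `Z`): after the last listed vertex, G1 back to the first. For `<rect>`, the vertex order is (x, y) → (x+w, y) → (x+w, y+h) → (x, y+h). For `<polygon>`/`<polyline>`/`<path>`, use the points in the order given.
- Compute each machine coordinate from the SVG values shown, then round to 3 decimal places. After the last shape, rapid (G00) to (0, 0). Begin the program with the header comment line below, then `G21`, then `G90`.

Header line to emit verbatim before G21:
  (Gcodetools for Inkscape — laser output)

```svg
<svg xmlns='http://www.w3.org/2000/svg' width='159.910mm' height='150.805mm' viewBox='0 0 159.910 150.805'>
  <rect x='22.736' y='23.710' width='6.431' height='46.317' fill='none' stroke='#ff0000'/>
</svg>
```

(Gcodetools for Inkscape — laser output)
G21
G90
G00 X22.736 Y127.095
M3 S813
G01 X29.167 Y127.095 F1190
G01 X29.167 Y80.778
G01 X22.736 Y80.778
G01 X22.736 Y127.095
M5
G00 X0.000 Y0.000

Since the viewBox matches the mm dimensions, user units are millimetres directly. The only transform is the Y-flip y_m = 150.805 − y_svg.

Shape 1 is a rectangle drawn with `<rect>`. Its stroke #ff0000 means cut at S813, F1190. After flipping Y the toolpath is (22.736,127.095) → (29.167,127.095) → (29.167,80.778) → (22.736,80.778) → (22.736,127.095), returning to the start.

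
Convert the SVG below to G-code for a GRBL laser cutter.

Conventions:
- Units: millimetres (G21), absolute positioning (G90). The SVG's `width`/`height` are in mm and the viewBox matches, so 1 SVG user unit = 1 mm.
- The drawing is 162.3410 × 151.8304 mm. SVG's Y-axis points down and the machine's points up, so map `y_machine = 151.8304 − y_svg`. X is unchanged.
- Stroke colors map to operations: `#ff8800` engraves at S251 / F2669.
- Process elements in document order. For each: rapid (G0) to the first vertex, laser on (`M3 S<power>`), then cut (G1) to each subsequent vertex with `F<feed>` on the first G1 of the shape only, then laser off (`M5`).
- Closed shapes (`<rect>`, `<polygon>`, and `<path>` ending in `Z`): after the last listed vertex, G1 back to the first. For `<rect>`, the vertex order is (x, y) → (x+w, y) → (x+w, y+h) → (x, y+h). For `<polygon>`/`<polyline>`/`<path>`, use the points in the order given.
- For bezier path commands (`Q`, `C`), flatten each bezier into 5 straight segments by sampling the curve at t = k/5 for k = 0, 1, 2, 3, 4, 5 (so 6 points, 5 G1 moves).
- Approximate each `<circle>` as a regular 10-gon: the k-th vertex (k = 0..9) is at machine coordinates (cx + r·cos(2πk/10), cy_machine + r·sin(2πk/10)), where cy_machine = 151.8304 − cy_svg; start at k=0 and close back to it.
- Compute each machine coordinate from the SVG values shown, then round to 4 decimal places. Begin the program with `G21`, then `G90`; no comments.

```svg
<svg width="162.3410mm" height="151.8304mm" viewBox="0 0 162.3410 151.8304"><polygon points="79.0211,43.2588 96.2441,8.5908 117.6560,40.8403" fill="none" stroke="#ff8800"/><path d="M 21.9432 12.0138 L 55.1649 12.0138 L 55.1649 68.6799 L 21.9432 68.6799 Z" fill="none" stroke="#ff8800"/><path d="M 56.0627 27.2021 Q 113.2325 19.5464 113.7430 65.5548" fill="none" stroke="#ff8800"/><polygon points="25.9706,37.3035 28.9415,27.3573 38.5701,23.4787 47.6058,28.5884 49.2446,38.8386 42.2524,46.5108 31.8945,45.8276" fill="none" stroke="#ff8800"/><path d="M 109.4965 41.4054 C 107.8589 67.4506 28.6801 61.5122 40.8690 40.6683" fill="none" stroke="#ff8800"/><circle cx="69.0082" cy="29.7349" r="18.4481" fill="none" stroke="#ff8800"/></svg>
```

G21
G90
G0 X79.0211 Y108.5716
M3 S251
G1 X96.2441 Y143.2396 F2669
G1 X117.6560 Y110.9901
G1 X79.0211 Y108.5716
M5
G0 X21.9432 Y139.8166
M3 S251
G1 X55.1649 Y139.8166 F2669
G1 X55.1649 Y83.1505
G1 X21.9432 Y83.1505
G1 X21.9432 Y139.8166
M5
G0 X56.0627 Y124.6283
M3 S251
G1 X76.6642 Y125.5440 F2669
G1 X92.7331 Y122.1666
G1 X104.2691 Y114.4961
G1 X111.2724 Y102.5324
G1 X113.7430 Y86.2756
M5
G0 X25.9706 Y114.5269
M3 S251
G1 X28.9415 Y124.4731 F2669
G1 X38.5701 Y128.3517
G1 X47.6058 Y123.2420
G1 X49.2446 Y112.9918
G1 X42.2524 Y105.3196
G1 X31.8945 Y106.0028
G1 X25.9706 Y114.5269
M5
G0 X109.4965 Y110.4250
M3 S251
G1 X100.5603 Y98.4993 F2669
G1 X81.1218 Y93.4299
G1 X59.2886 Y94.3971
G1 X43.1685 Y100.5810
G1 X40.8690 Y111.1621
M5
G0 X87.4563 Y122.0955
M3 S251
G1 X83.9330 Y132.9390 F2669
G1 X74.7090 Y139.6407
G1 X63.3074 Y139.6407
G1 X54.0834 Y132.9390
G1 X50.5601 Y122.0955
G1 X54.0834 Y111.2520
G1 X63.3074 Y104.5503
G1 X74.7090 Y104.5503
G1 X83.9330 Y111.2520
G1 X87.4563 Y122.0955
M5

Since the viewBox matches the mm dimensions, user units are millimetres directly. The only transform is the Y-flip y_m = 151.8304 − y_svg.

Shape 1 is a regular polygon drawn with `<polygon>`. Its stroke #ff8800 means engrave at S251, F2669. After flipping Y the toolpath is (79.0211,108.5716) → (96.2441,143.2396) → (117.6560,110.9901) → (79.0211,108.5716), returning to the start.

Shape 2 is a rectangle drawn with `<path>`. Its stroke #ff8800 means engrave at S251, F2669. After flipping Y the toolpath is (21.9432,139.8166) → (55.1649,139.8166) → (55.1649,83.1505) → (21.9432,83.1505) → (21.9432,139.8166), returning to the start.

Shape 3 is a quadratic bezier drawn with `<path>`. Its stroke #ff8800 means engrave at S251, F2669. After flipping Y the toolpath is (56.0627,124.6283) → (76.6642,125.5440) → (92.7331,122.1666) → (104.2691,114.4961) → (111.2724,102.5324) → (113.7430,86.2756).

Shape 4 is a regular polygon drawn with `<polygon>`. Its stroke #ff8800 means engrave at S251, F2669. After flipping Y the toolpath is (25.9706,114.5269) → (28.9415,124.4731) → (38.5701,128.3517) → (47.6058,123.2420) → (49.2446,112.9918) → (42.2524,105.3196) → (31.8945,106.0028) → (25.9706,114.5269), returning to the start.

Shape 5 is a cubic bezier drawn with `<path>`. Its stroke #ff8800 means engrave at S251, F2669. After flipping Y the toolpath is (109.4965,110.4250) → (100.5603,98.4993) → (81.1218,93.4299) → (59.2886,94.3971) → (43.1685,100.5810) → (40.8690,111.1621).

Shape 6 is a circle drawn with `<circle>`. Its stroke #ff8800 means engrave at S251, F2669. After flipping Y the toolpath is (87.4563,122.0955) → (83.9330,132.9390) → (74.7090,139.6407) → (63.3074,139.6407) → (54.0834,132.9390) → (50.5601,122.0955) → (54.0834,111.2520) → (63.3074,104.5503) → (74.7090,104.5503) → (83.9330,111.2520) → (87.4563,122.0955), returning to the start.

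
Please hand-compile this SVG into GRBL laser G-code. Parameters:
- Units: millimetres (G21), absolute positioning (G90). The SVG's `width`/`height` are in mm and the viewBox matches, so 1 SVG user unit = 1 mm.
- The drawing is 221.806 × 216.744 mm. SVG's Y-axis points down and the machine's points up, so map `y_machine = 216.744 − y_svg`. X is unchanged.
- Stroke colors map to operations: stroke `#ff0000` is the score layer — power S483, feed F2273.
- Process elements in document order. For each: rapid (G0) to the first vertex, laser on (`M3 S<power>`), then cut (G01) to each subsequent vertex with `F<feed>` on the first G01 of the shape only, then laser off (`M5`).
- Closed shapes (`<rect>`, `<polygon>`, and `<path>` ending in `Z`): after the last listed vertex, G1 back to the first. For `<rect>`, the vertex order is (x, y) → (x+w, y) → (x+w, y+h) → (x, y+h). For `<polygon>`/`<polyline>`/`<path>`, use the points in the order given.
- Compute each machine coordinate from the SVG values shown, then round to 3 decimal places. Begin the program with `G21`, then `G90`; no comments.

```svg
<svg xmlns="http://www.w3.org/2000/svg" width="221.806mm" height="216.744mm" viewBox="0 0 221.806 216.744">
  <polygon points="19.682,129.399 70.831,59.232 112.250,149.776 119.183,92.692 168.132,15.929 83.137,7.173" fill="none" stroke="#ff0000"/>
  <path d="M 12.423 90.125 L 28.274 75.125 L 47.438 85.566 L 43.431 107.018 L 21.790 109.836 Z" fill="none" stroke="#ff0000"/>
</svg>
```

Since the viewBox matches the mm dimensions, user units are millimetres directly. The only transform is the Y-flip y_m = 216.744 − y_svg.

Shape 1 is a closed polygon drawn with `<polygon>`. Its stroke #ff0000 means score at S483, F2273. After flipping Y the toolpath is (19.682,87.345) → (70.831,157.512) → (112.250,66.968) → (119.183,124.052) → (168.132,200.815) → (83.137,209.571) → (19.682,87.345), returning to the start.

Shape 2 is a regular polygon drawn with `<path>`. Its stroke #ff0000 means score at S483, F2273. After flipping Y the toolpath is (12.423,126.619) → (28.274,141.619) → (47.438,131.178) → (43.431,109.726) → (21.790,106.908) → (12.423,126.619), returning to the start.

G21
G90
G0 X19.682 Y87.345
M3 S483
G01 X70.831 Y157.512 F2273
G01 X112.250 Y66.968
G01 X119.183 Y124.052
G01 X168.132 Y200.815
G01 X83.137 Y209.571
G01 X19.682 Y87.345
M5
G0 X12.423 Y126.619
M3 S483
G01 X28.274 Y141.619 F2273
G01 X47.438 Y131.178
G01 X43.431 Y109.726
G01 X21.790 Y106.908
G01 X12.423 Y126.619
M5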